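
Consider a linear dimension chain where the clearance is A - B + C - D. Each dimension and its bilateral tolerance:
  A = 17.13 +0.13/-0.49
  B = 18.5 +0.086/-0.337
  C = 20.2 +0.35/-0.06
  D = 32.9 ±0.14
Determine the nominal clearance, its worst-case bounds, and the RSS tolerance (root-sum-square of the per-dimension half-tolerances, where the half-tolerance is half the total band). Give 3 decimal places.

Stack each dimension's contribution:
  +A: nom +17.130 → Σnom=17.130; wc +0.130/-0.490 → slack +0.130/-0.490; half-tol=0.310, Σhalf²=0.096100
  -B: nom -18.500 → Σnom=-1.370; wc +0.337/-0.086 → slack +0.467/-0.576; half-tol=0.212, Σhalf²=0.140832
  +C: nom +20.200 → Σnom=18.830; wc +0.350/-0.060 → slack +0.817/-0.636; half-tol=0.205, Σhalf²=0.182857
  -D: nom -32.900 → Σnom=-14.070; wc +0.140/-0.140 → slack +0.957/-0.776; half-tol=0.140, Σhalf²=0.202457
Nominal = -14.070. Worst-case = [-14.070 - 0.776, -14.070 + 0.957] = [-14.846, -13.113]. RSS = √0.202457 = 0.450.

nominal=-14.070 wc=[-14.846,-13.113] rss=0.450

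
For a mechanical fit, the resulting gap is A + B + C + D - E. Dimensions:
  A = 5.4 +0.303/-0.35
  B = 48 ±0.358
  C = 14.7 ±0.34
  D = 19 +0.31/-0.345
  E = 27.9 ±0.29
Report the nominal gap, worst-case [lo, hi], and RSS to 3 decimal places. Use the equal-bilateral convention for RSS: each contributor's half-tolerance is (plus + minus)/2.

Stack each dimension's contribution:
  +A: nom +5.400 → Σnom=5.400; wc +0.303/-0.350 → slack +0.303/-0.350; half-tol=0.327, Σhalf²=0.106602
  +B: nom +48.000 → Σnom=53.400; wc +0.358/-0.358 → slack +0.661/-0.708; half-tol=0.358, Σhalf²=0.234766
  +C: nom +14.700 → Σnom=68.100; wc +0.340/-0.340 → slack +1.001/-1.048; half-tol=0.340, Σhalf²=0.350366
  +D: nom +19.000 → Σnom=87.100; wc +0.310/-0.345 → slack +1.311/-1.393; half-tol=0.328, Σhalf²=0.457623
  -E: nom -27.900 → Σnom=59.200; wc +0.290/-0.290 → slack +1.601/-1.683; half-tol=0.290, Σhalf²=0.541722
Nominal = 59.200. Worst-case = [59.200 - 1.683, 59.200 + 1.601] = [57.517, 60.801]. RSS = √0.541722 = 0.736.

nominal=59.200 wc=[57.517,60.801] rss=0.736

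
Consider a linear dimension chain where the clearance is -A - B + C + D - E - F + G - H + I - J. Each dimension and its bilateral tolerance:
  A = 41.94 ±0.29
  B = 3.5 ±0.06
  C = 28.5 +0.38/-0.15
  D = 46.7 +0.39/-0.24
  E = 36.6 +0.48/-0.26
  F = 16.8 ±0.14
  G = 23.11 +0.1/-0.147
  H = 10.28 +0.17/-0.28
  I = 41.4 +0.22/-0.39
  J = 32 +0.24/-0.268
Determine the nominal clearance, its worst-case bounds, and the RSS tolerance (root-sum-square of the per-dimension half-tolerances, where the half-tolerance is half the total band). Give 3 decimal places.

Stack each dimension's contribution:
  -A: nom -41.940 → Σnom=-41.940; wc +0.290/-0.290 → slack +0.290/-0.290; half-tol=0.290, Σhalf²=0.084100
  -B: nom -3.500 → Σnom=-45.440; wc +0.060/-0.060 → slack +0.350/-0.350; half-tol=0.060, Σhalf²=0.087700
  +C: nom +28.500 → Σnom=-16.940; wc +0.380/-0.150 → slack +0.730/-0.500; half-tol=0.265, Σhalf²=0.157925
  +D: nom +46.700 → Σnom=29.760; wc +0.390/-0.240 → slack +1.120/-0.740; half-tol=0.315, Σhalf²=0.257150
  -E: nom -36.600 → Σnom=-6.840; wc +0.260/-0.480 → slack +1.380/-1.220; half-tol=0.370, Σhalf²=0.394050
  -F: nom -16.800 → Σnom=-23.640; wc +0.140/-0.140 → slack +1.520/-1.360; half-tol=0.140, Σhalf²=0.413650
  +G: nom +23.110 → Σnom=-0.530; wc +0.100/-0.147 → slack +1.620/-1.507; half-tol=0.123, Σhalf²=0.428902
  -H: nom -10.280 → Σnom=-10.810; wc +0.280/-0.170 → slack +1.900/-1.677; half-tol=0.225, Σhalf²=0.479527
  +I: nom +41.400 → Σnom=30.590; wc +0.220/-0.390 → slack +2.120/-2.067; half-tol=0.305, Σhalf²=0.572552
  -J: nom -32.000 → Σnom=-1.410; wc +0.268/-0.240 → slack +2.388/-2.307; half-tol=0.254, Σhalf²=0.637068
Nominal = -1.410. Worst-case = [-1.410 - 2.307, -1.410 + 2.388] = [-3.717, 0.978]. RSS = √0.637068 = 0.798.

nominal=-1.410 wc=[-3.717,0.978] rss=0.798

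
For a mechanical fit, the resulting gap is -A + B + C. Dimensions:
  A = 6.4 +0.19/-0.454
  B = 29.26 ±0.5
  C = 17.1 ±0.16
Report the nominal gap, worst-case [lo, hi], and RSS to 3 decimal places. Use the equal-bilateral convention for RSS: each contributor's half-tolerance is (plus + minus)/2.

nominal=39.960 wc=[39.110,41.074] rss=0.616

Stack each dimension's contribution:
  -A: nom -6.400 → Σnom=-6.400; wc +0.454/-0.190 → slack +0.454/-0.190; half-tol=0.322, Σhalf²=0.103684
  +B: nom +29.260 → Σnom=22.860; wc +0.500/-0.500 → slack +0.954/-0.690; half-tol=0.500, Σhalf²=0.353684
  +C: nom +17.100 → Σnom=39.960; wc +0.160/-0.160 → slack +1.114/-0.850; half-tol=0.160, Σhalf²=0.379284
Nominal = 39.960. Worst-case = [39.960 - 0.850, 39.960 + 1.114] = [39.110, 41.074]. RSS = √0.379284 = 0.616.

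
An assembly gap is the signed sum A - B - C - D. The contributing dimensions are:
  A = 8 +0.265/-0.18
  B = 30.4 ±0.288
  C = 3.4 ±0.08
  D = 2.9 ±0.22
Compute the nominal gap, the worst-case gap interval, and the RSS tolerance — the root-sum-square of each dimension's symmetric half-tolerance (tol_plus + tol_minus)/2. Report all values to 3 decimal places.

nominal=-28.700 wc=[-29.468,-27.847] rss=0.433

Stack each dimension's contribution:
  +A: nom +8.000 → Σnom=8.000; wc +0.265/-0.180 → slack +0.265/-0.180; half-tol=0.223, Σhalf²=0.049506
  -B: nom -30.400 → Σnom=-22.400; wc +0.288/-0.288 → slack +0.553/-0.468; half-tol=0.288, Σhalf²=0.132450
  -C: nom -3.400 → Σnom=-25.800; wc +0.080/-0.080 → slack +0.633/-0.548; half-tol=0.080, Σhalf²=0.138850
  -D: nom -2.900 → Σnom=-28.700; wc +0.220/-0.220 → slack +0.853/-0.768; half-tol=0.220, Σhalf²=0.187250
Nominal = -28.700. Worst-case = [-28.700 - 0.768, -28.700 + 0.853] = [-29.468, -27.847]. RSS = √0.187250 = 0.433.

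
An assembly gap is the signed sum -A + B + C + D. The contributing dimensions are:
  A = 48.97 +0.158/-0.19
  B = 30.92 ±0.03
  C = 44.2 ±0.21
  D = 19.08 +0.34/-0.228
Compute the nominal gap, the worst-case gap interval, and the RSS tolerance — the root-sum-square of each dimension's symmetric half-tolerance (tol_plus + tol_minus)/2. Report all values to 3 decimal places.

nominal=45.230 wc=[44.604,46.000] rss=0.395

Stack each dimension's contribution:
  -A: nom -48.970 → Σnom=-48.970; wc +0.190/-0.158 → slack +0.190/-0.158; half-tol=0.174, Σhalf²=0.030276
  +B: nom +30.920 → Σnom=-18.050; wc +0.030/-0.030 → slack +0.220/-0.188; half-tol=0.030, Σhalf²=0.031176
  +C: nom +44.200 → Σnom=26.150; wc +0.210/-0.210 → slack +0.430/-0.398; half-tol=0.210, Σhalf²=0.075276
  +D: nom +19.080 → Σnom=45.230; wc +0.340/-0.228 → slack +0.770/-0.626; half-tol=0.284, Σhalf²=0.155932
Nominal = 45.230. Worst-case = [45.230 - 0.626, 45.230 + 0.770] = [44.604, 46.000]. RSS = √0.155932 = 0.395.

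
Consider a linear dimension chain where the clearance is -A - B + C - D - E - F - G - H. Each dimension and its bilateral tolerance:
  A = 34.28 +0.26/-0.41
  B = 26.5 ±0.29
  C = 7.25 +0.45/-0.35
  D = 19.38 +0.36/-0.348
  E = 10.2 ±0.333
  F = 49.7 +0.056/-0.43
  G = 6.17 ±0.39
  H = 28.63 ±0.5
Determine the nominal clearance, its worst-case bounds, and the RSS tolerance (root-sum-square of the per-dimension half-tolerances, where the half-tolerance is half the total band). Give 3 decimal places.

nominal=-167.610 wc=[-170.149,-164.459] rss=1.026

Stack each dimension's contribution:
  -A: nom -34.280 → Σnom=-34.280; wc +0.410/-0.260 → slack +0.410/-0.260; half-tol=0.335, Σhalf²=0.112225
  -B: nom -26.500 → Σnom=-60.780; wc +0.290/-0.290 → slack +0.700/-0.550; half-tol=0.290, Σhalf²=0.196325
  +C: nom +7.250 → Σnom=-53.530; wc +0.450/-0.350 → slack +1.150/-0.900; half-tol=0.400, Σhalf²=0.356325
  -D: nom -19.380 → Σnom=-72.910; wc +0.348/-0.360 → slack +1.498/-1.260; half-tol=0.354, Σhalf²=0.481641
  -E: nom -10.200 → Σnom=-83.110; wc +0.333/-0.333 → slack +1.831/-1.593; half-tol=0.333, Σhalf²=0.592530
  -F: nom -49.700 → Σnom=-132.810; wc +0.430/-0.056 → slack +2.261/-1.649; half-tol=0.243, Σhalf²=0.651579
  -G: nom -6.170 → Σnom=-138.980; wc +0.390/-0.390 → slack +2.651/-2.039; half-tol=0.390, Σhalf²=0.803679
  -H: nom -28.630 → Σnom=-167.610; wc +0.500/-0.500 → slack +3.151/-2.539; half-tol=0.500, Σhalf²=1.053679
Nominal = -167.610. Worst-case = [-167.610 - 2.539, -167.610 + 3.151] = [-170.149, -164.459]. RSS = √1.053679 = 1.026.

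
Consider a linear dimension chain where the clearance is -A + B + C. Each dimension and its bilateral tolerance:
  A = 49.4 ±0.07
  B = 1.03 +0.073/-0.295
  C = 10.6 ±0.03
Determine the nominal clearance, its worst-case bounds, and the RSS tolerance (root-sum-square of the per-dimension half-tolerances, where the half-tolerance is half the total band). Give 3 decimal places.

nominal=-37.770 wc=[-38.165,-37.597] rss=0.199

Stack each dimension's contribution:
  -A: nom -49.400 → Σnom=-49.400; wc +0.070/-0.070 → slack +0.070/-0.070; half-tol=0.070, Σhalf²=0.004900
  +B: nom +1.030 → Σnom=-48.370; wc +0.073/-0.295 → slack +0.143/-0.365; half-tol=0.184, Σhalf²=0.038756
  +C: nom +10.600 → Σnom=-37.770; wc +0.030/-0.030 → slack +0.173/-0.395; half-tol=0.030, Σhalf²=0.039656
Nominal = -37.770. Worst-case = [-37.770 - 0.395, -37.770 + 0.173] = [-38.165, -37.597]. RSS = √0.039656 = 0.199.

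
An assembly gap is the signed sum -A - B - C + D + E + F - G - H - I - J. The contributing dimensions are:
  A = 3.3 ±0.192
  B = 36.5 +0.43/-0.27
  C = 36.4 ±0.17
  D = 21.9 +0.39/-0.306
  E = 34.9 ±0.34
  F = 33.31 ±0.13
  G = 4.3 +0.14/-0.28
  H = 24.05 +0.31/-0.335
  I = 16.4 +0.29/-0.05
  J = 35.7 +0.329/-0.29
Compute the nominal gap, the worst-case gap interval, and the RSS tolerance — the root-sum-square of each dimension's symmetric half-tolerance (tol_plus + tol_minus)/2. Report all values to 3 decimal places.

nominal=-66.540 wc=[-69.177,-64.093] rss=0.845

Stack each dimension's contribution:
  -A: nom -3.300 → Σnom=-3.300; wc +0.192/-0.192 → slack +0.192/-0.192; half-tol=0.192, Σhalf²=0.036864
  -B: nom -36.500 → Σnom=-39.800; wc +0.270/-0.430 → slack +0.462/-0.622; half-tol=0.350, Σhalf²=0.159364
  -C: nom -36.400 → Σnom=-76.200; wc +0.170/-0.170 → slack +0.632/-0.792; half-tol=0.170, Σhalf²=0.188264
  +D: nom +21.900 → Σnom=-54.300; wc +0.390/-0.306 → slack +1.022/-1.098; half-tol=0.348, Σhalf²=0.309368
  +E: nom +34.900 → Σnom=-19.400; wc +0.340/-0.340 → slack +1.362/-1.438; half-tol=0.340, Σhalf²=0.424968
  +F: nom +33.310 → Σnom=13.910; wc +0.130/-0.130 → slack +1.492/-1.568; half-tol=0.130, Σhalf²=0.441868
  -G: nom -4.300 → Σnom=9.610; wc +0.280/-0.140 → slack +1.772/-1.708; half-tol=0.210, Σhalf²=0.485968
  -H: nom -24.050 → Σnom=-14.440; wc +0.335/-0.310 → slack +2.107/-2.018; half-tol=0.323, Σhalf²=0.589974
  -I: nom -16.400 → Σnom=-30.840; wc +0.050/-0.290 → slack +2.157/-2.308; half-tol=0.170, Σhalf²=0.618874
  -J: nom -35.700 → Σnom=-66.540; wc +0.290/-0.329 → slack +2.447/-2.637; half-tol=0.309, Σhalf²=0.714665
Nominal = -66.540. Worst-case = [-66.540 - 2.637, -66.540 + 2.447] = [-69.177, -64.093]. RSS = √0.714665 = 0.845.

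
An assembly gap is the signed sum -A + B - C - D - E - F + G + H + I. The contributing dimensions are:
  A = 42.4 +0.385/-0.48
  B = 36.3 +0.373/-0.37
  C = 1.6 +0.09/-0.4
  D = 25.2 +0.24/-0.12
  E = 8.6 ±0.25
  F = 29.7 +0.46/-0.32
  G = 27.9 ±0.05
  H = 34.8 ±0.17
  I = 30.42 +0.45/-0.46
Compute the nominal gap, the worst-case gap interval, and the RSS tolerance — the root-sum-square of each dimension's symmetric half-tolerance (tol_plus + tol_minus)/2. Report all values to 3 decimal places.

Stack each dimension's contribution:
  -A: nom -42.400 → Σnom=-42.400; wc +0.480/-0.385 → slack +0.480/-0.385; half-tol=0.432, Σhalf²=0.187056
  +B: nom +36.300 → Σnom=-6.100; wc +0.373/-0.370 → slack +0.853/-0.755; half-tol=0.371, Σhalf²=0.325068
  -C: nom -1.600 → Σnom=-7.700; wc +0.400/-0.090 → slack +1.253/-0.845; half-tol=0.245, Σhalf²=0.385093
  -D: nom -25.200 → Σnom=-32.900; wc +0.120/-0.240 → slack +1.373/-1.085; half-tol=0.180, Σhalf²=0.417493
  -E: nom -8.600 → Σnom=-41.500; wc +0.250/-0.250 → slack +1.623/-1.335; half-tol=0.250, Σhalf²=0.479993
  -F: nom -29.700 → Σnom=-71.200; wc +0.320/-0.460 → slack +1.943/-1.795; half-tol=0.390, Σhalf²=0.632093
  +G: nom +27.900 → Σnom=-43.300; wc +0.050/-0.050 → slack +1.993/-1.845; half-tol=0.050, Σhalf²=0.634593
  +H: nom +34.800 → Σnom=-8.500; wc +0.170/-0.170 → slack +2.163/-2.015; half-tol=0.170, Σhalf²=0.663493
  +I: nom +30.420 → Σnom=21.920; wc +0.450/-0.460 → slack +2.613/-2.475; half-tol=0.455, Σhalf²=0.870518
Nominal = 21.920. Worst-case = [21.920 - 2.475, 21.920 + 2.613] = [19.445, 24.533]. RSS = √0.870518 = 0.933.

nominal=21.920 wc=[19.445,24.533] rss=0.933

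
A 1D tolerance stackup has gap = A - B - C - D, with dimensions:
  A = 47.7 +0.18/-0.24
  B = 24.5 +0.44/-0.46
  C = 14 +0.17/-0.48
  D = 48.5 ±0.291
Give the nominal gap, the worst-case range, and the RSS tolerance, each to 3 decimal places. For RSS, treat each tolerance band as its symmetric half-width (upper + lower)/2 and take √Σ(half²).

nominal=-39.300 wc=[-40.441,-37.889] rss=0.661

Stack each dimension's contribution:
  +A: nom +47.700 → Σnom=47.700; wc +0.180/-0.240 → slack +0.180/-0.240; half-tol=0.210, Σhalf²=0.044100
  -B: nom -24.500 → Σnom=23.200; wc +0.460/-0.440 → slack +0.640/-0.680; half-tol=0.450, Σhalf²=0.246600
  -C: nom -14.000 → Σnom=9.200; wc +0.480/-0.170 → slack +1.120/-0.850; half-tol=0.325, Σhalf²=0.352225
  -D: nom -48.500 → Σnom=-39.300; wc +0.291/-0.291 → slack +1.411/-1.141; half-tol=0.291, Σhalf²=0.436906
Nominal = -39.300. Worst-case = [-39.300 - 1.141, -39.300 + 1.411] = [-40.441, -37.889]. RSS = √0.436906 = 0.661.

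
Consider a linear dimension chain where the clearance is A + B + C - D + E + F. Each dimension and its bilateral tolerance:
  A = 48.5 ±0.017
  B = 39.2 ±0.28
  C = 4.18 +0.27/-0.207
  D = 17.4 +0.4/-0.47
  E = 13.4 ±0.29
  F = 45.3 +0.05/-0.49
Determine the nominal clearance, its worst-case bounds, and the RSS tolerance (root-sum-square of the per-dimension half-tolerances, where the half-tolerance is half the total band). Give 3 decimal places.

nominal=133.180 wc=[131.496,134.557] rss=0.694

Stack each dimension's contribution:
  +A: nom +48.500 → Σnom=48.500; wc +0.017/-0.017 → slack +0.017/-0.017; half-tol=0.017, Σhalf²=0.000289
  +B: nom +39.200 → Σnom=87.700; wc +0.280/-0.280 → slack +0.297/-0.297; half-tol=0.280, Σhalf²=0.078689
  +C: nom +4.180 → Σnom=91.880; wc +0.270/-0.207 → slack +0.567/-0.504; half-tol=0.238, Σhalf²=0.135571
  -D: nom -17.400 → Σnom=74.480; wc +0.470/-0.400 → slack +1.037/-0.904; half-tol=0.435, Σhalf²=0.324796
  +E: nom +13.400 → Σnom=87.880; wc +0.290/-0.290 → slack +1.327/-1.194; half-tol=0.290, Σhalf²=0.408896
  +F: nom +45.300 → Σnom=133.180; wc +0.050/-0.490 → slack +1.377/-1.684; half-tol=0.270, Σhalf²=0.481796
Nominal = 133.180. Worst-case = [133.180 - 1.684, 133.180 + 1.377] = [131.496, 134.557]. RSS = √0.481796 = 0.694.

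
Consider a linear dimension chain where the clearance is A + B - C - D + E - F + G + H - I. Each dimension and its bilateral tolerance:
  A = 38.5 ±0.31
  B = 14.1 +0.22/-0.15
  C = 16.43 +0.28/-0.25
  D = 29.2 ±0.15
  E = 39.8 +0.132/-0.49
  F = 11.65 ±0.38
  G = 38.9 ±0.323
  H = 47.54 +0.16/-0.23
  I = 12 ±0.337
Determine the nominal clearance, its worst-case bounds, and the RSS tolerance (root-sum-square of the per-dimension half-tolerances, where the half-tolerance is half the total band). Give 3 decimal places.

Stack each dimension's contribution:
  +A: nom +38.500 → Σnom=38.500; wc +0.310/-0.310 → slack +0.310/-0.310; half-tol=0.310, Σhalf²=0.096100
  +B: nom +14.100 → Σnom=52.600; wc +0.220/-0.150 → slack +0.530/-0.460; half-tol=0.185, Σhalf²=0.130325
  -C: nom -16.430 → Σnom=36.170; wc +0.250/-0.280 → slack +0.780/-0.740; half-tol=0.265, Σhalf²=0.200550
  -D: nom -29.200 → Σnom=6.970; wc +0.150/-0.150 → slack +0.930/-0.890; half-tol=0.150, Σhalf²=0.223050
  +E: nom +39.800 → Σnom=46.770; wc +0.132/-0.490 → slack +1.062/-1.380; half-tol=0.311, Σhalf²=0.319771
  -F: nom -11.650 → Σnom=35.120; wc +0.380/-0.380 → slack +1.442/-1.760; half-tol=0.380, Σhalf²=0.464171
  +G: nom +38.900 → Σnom=74.020; wc +0.323/-0.323 → slack +1.765/-2.083; half-tol=0.323, Σhalf²=0.568500
  +H: nom +47.540 → Σnom=121.560; wc +0.160/-0.230 → slack +1.925/-2.313; half-tol=0.195, Σhalf²=0.606525
  -I: nom -12.000 → Σnom=109.560; wc +0.337/-0.337 → slack +2.262/-2.650; half-tol=0.337, Σhalf²=0.720094
Nominal = 109.560. Worst-case = [109.560 - 2.650, 109.560 + 2.262] = [106.910, 111.822]. RSS = √0.720094 = 0.849.

nominal=109.560 wc=[106.910,111.822] rss=0.849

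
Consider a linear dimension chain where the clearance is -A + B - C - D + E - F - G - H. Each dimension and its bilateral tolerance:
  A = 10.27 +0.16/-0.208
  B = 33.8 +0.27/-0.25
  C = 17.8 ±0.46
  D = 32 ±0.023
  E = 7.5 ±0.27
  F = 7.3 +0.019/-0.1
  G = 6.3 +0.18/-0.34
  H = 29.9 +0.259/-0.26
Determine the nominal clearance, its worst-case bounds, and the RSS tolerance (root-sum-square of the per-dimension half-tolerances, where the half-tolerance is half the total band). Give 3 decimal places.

nominal=-62.270 wc=[-63.891,-60.339] rss=0.725

Stack each dimension's contribution:
  -A: nom -10.270 → Σnom=-10.270; wc +0.208/-0.160 → slack +0.208/-0.160; half-tol=0.184, Σhalf²=0.033856
  +B: nom +33.800 → Σnom=23.530; wc +0.270/-0.250 → slack +0.478/-0.410; half-tol=0.260, Σhalf²=0.101456
  -C: nom -17.800 → Σnom=5.730; wc +0.460/-0.460 → slack +0.938/-0.870; half-tol=0.460, Σhalf²=0.313056
  -D: nom -32.000 → Σnom=-26.270; wc +0.023/-0.023 → slack +0.961/-0.893; half-tol=0.023, Σhalf²=0.313585
  +E: nom +7.500 → Σnom=-18.770; wc +0.270/-0.270 → slack +1.231/-1.163; half-tol=0.270, Σhalf²=0.386485
  -F: nom -7.300 → Σnom=-26.070; wc +0.100/-0.019 → slack +1.331/-1.182; half-tol=0.060, Σhalf²=0.390025
  -G: nom -6.300 → Σnom=-32.370; wc +0.340/-0.180 → slack +1.671/-1.362; half-tol=0.260, Σhalf²=0.457625
  -H: nom -29.900 → Σnom=-62.270; wc +0.260/-0.259 → slack +1.931/-1.621; half-tol=0.260, Σhalf²=0.524966
Nominal = -62.270. Worst-case = [-62.270 - 1.621, -62.270 + 1.931] = [-63.891, -60.339]. RSS = √0.524966 = 0.725.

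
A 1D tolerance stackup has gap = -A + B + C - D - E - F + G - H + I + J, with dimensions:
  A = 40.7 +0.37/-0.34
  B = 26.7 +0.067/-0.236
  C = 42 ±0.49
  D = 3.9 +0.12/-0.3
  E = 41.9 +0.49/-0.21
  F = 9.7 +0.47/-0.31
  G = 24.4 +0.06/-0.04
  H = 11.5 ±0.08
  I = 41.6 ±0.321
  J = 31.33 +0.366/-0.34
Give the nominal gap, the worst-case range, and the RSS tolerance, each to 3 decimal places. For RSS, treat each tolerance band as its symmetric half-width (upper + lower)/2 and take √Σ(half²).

nominal=58.330 wc=[55.373,60.874] rss=0.972

Stack each dimension's contribution:
  -A: nom -40.700 → Σnom=-40.700; wc +0.340/-0.370 → slack +0.340/-0.370; half-tol=0.355, Σhalf²=0.126025
  +B: nom +26.700 → Σnom=-14.000; wc +0.067/-0.236 → slack +0.407/-0.606; half-tol=0.151, Σhalf²=0.148977
  +C: nom +42.000 → Σnom=28.000; wc +0.490/-0.490 → slack +0.897/-1.096; half-tol=0.490, Σhalf²=0.389077
  -D: nom -3.900 → Σnom=24.100; wc +0.300/-0.120 → slack +1.197/-1.216; half-tol=0.210, Σhalf²=0.433177
  -E: nom -41.900 → Σnom=-17.800; wc +0.210/-0.490 → slack +1.407/-1.706; half-tol=0.350, Σhalf²=0.555677
  -F: nom -9.700 → Σnom=-27.500; wc +0.310/-0.470 → slack +1.717/-2.176; half-tol=0.390, Σhalf²=0.707777
  +G: nom +24.400 → Σnom=-3.100; wc +0.060/-0.040 → slack +1.777/-2.216; half-tol=0.050, Σhalf²=0.710277
  -H: nom -11.500 → Σnom=-14.600; wc +0.080/-0.080 → slack +1.857/-2.296; half-tol=0.080, Σhalf²=0.716677
  +I: nom +41.600 → Σnom=27.000; wc +0.321/-0.321 → slack +2.178/-2.617; half-tol=0.321, Σhalf²=0.819718
  +J: nom +31.330 → Σnom=58.330; wc +0.366/-0.340 → slack +2.544/-2.957; half-tol=0.353, Σhalf²=0.944327
Nominal = 58.330. Worst-case = [58.330 - 2.957, 58.330 + 2.544] = [55.373, 60.874]. RSS = √0.944327 = 0.972.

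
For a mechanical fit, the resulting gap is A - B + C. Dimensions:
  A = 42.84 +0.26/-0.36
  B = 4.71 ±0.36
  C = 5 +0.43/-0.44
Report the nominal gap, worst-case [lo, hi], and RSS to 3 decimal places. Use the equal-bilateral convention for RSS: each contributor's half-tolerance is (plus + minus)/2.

nominal=43.130 wc=[41.970,44.180] rss=0.644

Stack each dimension's contribution:
  +A: nom +42.840 → Σnom=42.840; wc +0.260/-0.360 → slack +0.260/-0.360; half-tol=0.310, Σhalf²=0.096100
  -B: nom -4.710 → Σnom=38.130; wc +0.360/-0.360 → slack +0.620/-0.720; half-tol=0.360, Σhalf²=0.225700
  +C: nom +5.000 → Σnom=43.130; wc +0.430/-0.440 → slack +1.050/-1.160; half-tol=0.435, Σhalf²=0.414925
Nominal = 43.130. Worst-case = [43.130 - 1.160, 43.130 + 1.050] = [41.970, 44.180]. RSS = √0.414925 = 0.644.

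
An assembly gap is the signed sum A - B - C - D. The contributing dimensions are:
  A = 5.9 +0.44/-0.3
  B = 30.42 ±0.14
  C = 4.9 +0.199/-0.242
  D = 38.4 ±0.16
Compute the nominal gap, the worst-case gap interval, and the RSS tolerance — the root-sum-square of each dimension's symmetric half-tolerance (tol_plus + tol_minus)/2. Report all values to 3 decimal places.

Stack each dimension's contribution:
  +A: nom +5.900 → Σnom=5.900; wc +0.440/-0.300 → slack +0.440/-0.300; half-tol=0.370, Σhalf²=0.136900
  -B: nom -30.420 → Σnom=-24.520; wc +0.140/-0.140 → slack +0.580/-0.440; half-tol=0.140, Σhalf²=0.156500
  -C: nom -4.900 → Σnom=-29.420; wc +0.242/-0.199 → slack +0.822/-0.639; half-tol=0.221, Σhalf²=0.205120
  -D: nom -38.400 → Σnom=-67.820; wc +0.160/-0.160 → slack +0.982/-0.799; half-tol=0.160, Σhalf²=0.230720
Nominal = -67.820. Worst-case = [-67.820 - 0.799, -67.820 + 0.982] = [-68.619, -66.838]. RSS = √0.230720 = 0.480.

nominal=-67.820 wc=[-68.619,-66.838] rss=0.480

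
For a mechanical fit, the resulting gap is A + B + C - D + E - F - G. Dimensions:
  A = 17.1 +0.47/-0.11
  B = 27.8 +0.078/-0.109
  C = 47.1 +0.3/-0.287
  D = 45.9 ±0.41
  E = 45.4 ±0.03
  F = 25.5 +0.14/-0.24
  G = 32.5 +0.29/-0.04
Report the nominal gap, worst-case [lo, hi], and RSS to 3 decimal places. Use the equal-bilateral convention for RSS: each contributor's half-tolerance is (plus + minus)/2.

nominal=33.500 wc=[32.124,35.068] rss=0.641

Stack each dimension's contribution:
  +A: nom +17.100 → Σnom=17.100; wc +0.470/-0.110 → slack +0.470/-0.110; half-tol=0.290, Σhalf²=0.084100
  +B: nom +27.800 → Σnom=44.900; wc +0.078/-0.109 → slack +0.548/-0.219; half-tol=0.093, Σhalf²=0.092842
  +C: nom +47.100 → Σnom=92.000; wc +0.300/-0.287 → slack +0.848/-0.506; half-tol=0.293, Σhalf²=0.178984
  -D: nom -45.900 → Σnom=46.100; wc +0.410/-0.410 → slack +1.258/-0.916; half-tol=0.410, Σhalf²=0.347084
  +E: nom +45.400 → Σnom=91.500; wc +0.030/-0.030 → slack +1.288/-0.946; half-tol=0.030, Σhalf²=0.347984
  -F: nom -25.500 → Σnom=66.000; wc +0.240/-0.140 → slack +1.528/-1.086; half-tol=0.190, Σhalf²=0.384084
  -G: nom -32.500 → Σnom=33.500; wc +0.040/-0.290 → slack +1.568/-1.376; half-tol=0.165, Σhalf²=0.411309
Nominal = 33.500. Worst-case = [33.500 - 1.376, 33.500 + 1.568] = [32.124, 35.068]. RSS = √0.411309 = 0.641.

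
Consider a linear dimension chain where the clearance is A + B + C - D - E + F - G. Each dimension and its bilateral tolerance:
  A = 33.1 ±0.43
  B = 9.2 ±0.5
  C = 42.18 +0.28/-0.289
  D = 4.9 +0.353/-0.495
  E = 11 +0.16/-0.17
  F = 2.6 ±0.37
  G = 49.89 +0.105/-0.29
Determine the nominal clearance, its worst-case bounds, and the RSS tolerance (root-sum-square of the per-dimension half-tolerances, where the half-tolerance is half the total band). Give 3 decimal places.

nominal=21.290 wc=[19.083,23.825] rss=0.948

Stack each dimension's contribution:
  +A: nom +33.100 → Σnom=33.100; wc +0.430/-0.430 → slack +0.430/-0.430; half-tol=0.430, Σhalf²=0.184900
  +B: nom +9.200 → Σnom=42.300; wc +0.500/-0.500 → slack +0.930/-0.930; half-tol=0.500, Σhalf²=0.434900
  +C: nom +42.180 → Σnom=84.480; wc +0.280/-0.289 → slack +1.210/-1.219; half-tol=0.284, Σhalf²=0.515840
  -D: nom -4.900 → Σnom=79.580; wc +0.495/-0.353 → slack +1.705/-1.572; half-tol=0.424, Σhalf²=0.695616
  -E: nom -11.000 → Σnom=68.580; wc +0.170/-0.160 → slack +1.875/-1.732; half-tol=0.165, Σhalf²=0.722841
  +F: nom +2.600 → Σnom=71.180; wc +0.370/-0.370 → slack +2.245/-2.102; half-tol=0.370, Σhalf²=0.859741
  -G: nom -49.890 → Σnom=21.290; wc +0.290/-0.105 → slack +2.535/-2.207; half-tol=0.197, Σhalf²=0.898747
Nominal = 21.290. Worst-case = [21.290 - 2.207, 21.290 + 2.535] = [19.083, 23.825]. RSS = √0.898747 = 0.948.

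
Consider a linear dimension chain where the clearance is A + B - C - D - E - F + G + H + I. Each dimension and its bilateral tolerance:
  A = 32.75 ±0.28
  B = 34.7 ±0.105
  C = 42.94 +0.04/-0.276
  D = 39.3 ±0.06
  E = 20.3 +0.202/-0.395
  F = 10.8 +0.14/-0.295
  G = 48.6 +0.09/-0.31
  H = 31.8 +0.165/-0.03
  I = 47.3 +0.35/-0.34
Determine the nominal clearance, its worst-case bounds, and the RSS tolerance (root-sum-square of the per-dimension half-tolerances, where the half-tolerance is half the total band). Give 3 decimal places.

nominal=81.810 wc=[80.303,83.826] rss=0.650

Stack each dimension's contribution:
  +A: nom +32.750 → Σnom=32.750; wc +0.280/-0.280 → slack +0.280/-0.280; half-tol=0.280, Σhalf²=0.078400
  +B: nom +34.700 → Σnom=67.450; wc +0.105/-0.105 → slack +0.385/-0.385; half-tol=0.105, Σhalf²=0.089425
  -C: nom -42.940 → Σnom=24.510; wc +0.276/-0.040 → slack +0.661/-0.425; half-tol=0.158, Σhalf²=0.114389
  -D: nom -39.300 → Σnom=-14.790; wc +0.060/-0.060 → slack +0.721/-0.485; half-tol=0.060, Σhalf²=0.117989
  -E: nom -20.300 → Σnom=-35.090; wc +0.395/-0.202 → slack +1.116/-0.687; half-tol=0.298, Σhalf²=0.207091
  -F: nom -10.800 → Σnom=-45.890; wc +0.295/-0.140 → slack +1.411/-0.827; half-tol=0.217, Σhalf²=0.254397
  +G: nom +48.600 → Σnom=2.710; wc +0.090/-0.310 → slack +1.501/-1.137; half-tol=0.200, Σhalf²=0.294397
  +H: nom +31.800 → Σnom=34.510; wc +0.165/-0.030 → slack +1.666/-1.167; half-tol=0.098, Σhalf²=0.303904
  +I: nom +47.300 → Σnom=81.810; wc +0.350/-0.340 → slack +2.016/-1.507; half-tol=0.345, Σhalf²=0.422929
Nominal = 81.810. Worst-case = [81.810 - 1.507, 81.810 + 2.016] = [80.303, 83.826]. RSS = √0.422929 = 0.650.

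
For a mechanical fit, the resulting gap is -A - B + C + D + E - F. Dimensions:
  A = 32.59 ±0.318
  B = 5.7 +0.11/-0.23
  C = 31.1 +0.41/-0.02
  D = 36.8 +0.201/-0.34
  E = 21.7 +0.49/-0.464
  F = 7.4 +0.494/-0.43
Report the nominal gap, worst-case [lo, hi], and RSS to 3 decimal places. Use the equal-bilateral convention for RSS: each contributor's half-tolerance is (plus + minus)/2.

Stack each dimension's contribution:
  -A: nom -32.590 → Σnom=-32.590; wc +0.318/-0.318 → slack +0.318/-0.318; half-tol=0.318, Σhalf²=0.101124
  -B: nom -5.700 → Σnom=-38.290; wc +0.230/-0.110 → slack +0.548/-0.428; half-tol=0.170, Σhalf²=0.130024
  +C: nom +31.100 → Σnom=-7.190; wc +0.410/-0.020 → slack +0.958/-0.448; half-tol=0.215, Σhalf²=0.176249
  +D: nom +36.800 → Σnom=29.610; wc +0.201/-0.340 → slack +1.159/-0.788; half-tol=0.271, Σhalf²=0.249419
  +E: nom +21.700 → Σnom=51.310; wc +0.490/-0.464 → slack +1.649/-1.252; half-tol=0.477, Σhalf²=0.476948
  -F: nom -7.400 → Σnom=43.910; wc +0.430/-0.494 → slack +2.079/-1.746; half-tol=0.462, Σhalf²=0.690392
Nominal = 43.910. Worst-case = [43.910 - 1.746, 43.910 + 2.079] = [42.164, 45.989]. RSS = √0.690392 = 0.831.

nominal=43.910 wc=[42.164,45.989] rss=0.831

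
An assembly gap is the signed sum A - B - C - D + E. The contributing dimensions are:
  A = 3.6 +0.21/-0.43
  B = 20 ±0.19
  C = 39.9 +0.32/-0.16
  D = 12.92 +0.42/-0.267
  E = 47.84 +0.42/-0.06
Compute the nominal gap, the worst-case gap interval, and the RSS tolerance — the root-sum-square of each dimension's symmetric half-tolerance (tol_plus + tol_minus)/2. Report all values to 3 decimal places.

Stack each dimension's contribution:
  +A: nom +3.600 → Σnom=3.600; wc +0.210/-0.430 → slack +0.210/-0.430; half-tol=0.320, Σhalf²=0.102400
  -B: nom -20.000 → Σnom=-16.400; wc +0.190/-0.190 → slack +0.400/-0.620; half-tol=0.190, Σhalf²=0.138500
  -C: nom -39.900 → Σnom=-56.300; wc +0.160/-0.320 → slack +0.560/-0.940; half-tol=0.240, Σhalf²=0.196100
  -D: nom -12.920 → Σnom=-69.220; wc +0.267/-0.420 → slack +0.827/-1.360; half-tol=0.344, Σhalf²=0.314092
  +E: nom +47.840 → Σnom=-21.380; wc +0.420/-0.060 → slack +1.247/-1.420; half-tol=0.240, Σhalf²=0.371692
Nominal = -21.380. Worst-case = [-21.380 - 1.420, -21.380 + 1.247] = [-22.800, -20.133]. RSS = √0.371692 = 0.610.

nominal=-21.380 wc=[-22.800,-20.133] rss=0.610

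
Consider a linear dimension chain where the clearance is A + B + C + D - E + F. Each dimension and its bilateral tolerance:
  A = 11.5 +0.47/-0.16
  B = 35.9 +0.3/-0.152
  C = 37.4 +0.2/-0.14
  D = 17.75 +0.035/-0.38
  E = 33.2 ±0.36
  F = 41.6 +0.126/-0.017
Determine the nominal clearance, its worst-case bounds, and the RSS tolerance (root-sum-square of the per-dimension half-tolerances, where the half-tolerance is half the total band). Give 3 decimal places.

nominal=110.950 wc=[109.741,112.441] rss=0.597

Stack each dimension's contribution:
  +A: nom +11.500 → Σnom=11.500; wc +0.470/-0.160 → slack +0.470/-0.160; half-tol=0.315, Σhalf²=0.099225
  +B: nom +35.900 → Σnom=47.400; wc +0.300/-0.152 → slack +0.770/-0.312; half-tol=0.226, Σhalf²=0.150301
  +C: nom +37.400 → Σnom=84.800; wc +0.200/-0.140 → slack +0.970/-0.452; half-tol=0.170, Σhalf²=0.179201
  +D: nom +17.750 → Σnom=102.550; wc +0.035/-0.380 → slack +1.005/-0.832; half-tol=0.208, Σhalf²=0.222257
  -E: nom -33.200 → Σnom=69.350; wc +0.360/-0.360 → slack +1.365/-1.192; half-tol=0.360, Σhalf²=0.351857
  +F: nom +41.600 → Σnom=110.950; wc +0.126/-0.017 → slack +1.491/-1.209; half-tol=0.072, Σhalf²=0.356969
Nominal = 110.950. Worst-case = [110.950 - 1.209, 110.950 + 1.491] = [109.741, 112.441]. RSS = √0.356969 = 0.597.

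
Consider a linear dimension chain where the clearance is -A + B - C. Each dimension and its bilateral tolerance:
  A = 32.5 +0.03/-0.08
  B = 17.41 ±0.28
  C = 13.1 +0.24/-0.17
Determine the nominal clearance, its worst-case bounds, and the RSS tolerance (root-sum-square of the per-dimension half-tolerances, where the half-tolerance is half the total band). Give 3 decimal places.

nominal=-28.190 wc=[-28.740,-27.660] rss=0.351

Stack each dimension's contribution:
  -A: nom -32.500 → Σnom=-32.500; wc +0.080/-0.030 → slack +0.080/-0.030; half-tol=0.055, Σhalf²=0.003025
  +B: nom +17.410 → Σnom=-15.090; wc +0.280/-0.280 → slack +0.360/-0.310; half-tol=0.280, Σhalf²=0.081425
  -C: nom -13.100 → Σnom=-28.190; wc +0.170/-0.240 → slack +0.530/-0.550; half-tol=0.205, Σhalf²=0.123450
Nominal = -28.190. Worst-case = [-28.190 - 0.550, -28.190 + 0.530] = [-28.740, -27.660]. RSS = √0.123450 = 0.351.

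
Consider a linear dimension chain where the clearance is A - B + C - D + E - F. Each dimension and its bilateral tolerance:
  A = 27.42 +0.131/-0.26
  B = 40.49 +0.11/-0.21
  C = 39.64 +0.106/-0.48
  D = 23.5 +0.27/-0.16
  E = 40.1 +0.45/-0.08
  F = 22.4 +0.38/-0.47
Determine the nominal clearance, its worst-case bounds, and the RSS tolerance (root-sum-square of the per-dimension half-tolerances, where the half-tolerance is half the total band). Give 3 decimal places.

Stack each dimension's contribution:
  +A: nom +27.420 → Σnom=27.420; wc +0.131/-0.260 → slack +0.131/-0.260; half-tol=0.196, Σhalf²=0.038220
  -B: nom -40.490 → Σnom=-13.070; wc +0.210/-0.110 → slack +0.341/-0.370; half-tol=0.160, Σhalf²=0.063820
  +C: nom +39.640 → Σnom=26.570; wc +0.106/-0.480 → slack +0.447/-0.850; half-tol=0.293, Σhalf²=0.149669
  -D: nom -23.500 → Σnom=3.070; wc +0.160/-0.270 → slack +0.607/-1.120; half-tol=0.215, Σhalf²=0.195894
  +E: nom +40.100 → Σnom=43.170; wc +0.450/-0.080 → slack +1.057/-1.200; half-tol=0.265, Σhalf²=0.266119
  -F: nom -22.400 → Σnom=20.770; wc +0.470/-0.380 → slack +1.527/-1.580; half-tol=0.425, Σhalf²=0.446744
Nominal = 20.770. Worst-case = [20.770 - 1.580, 20.770 + 1.527] = [19.190, 22.297]. RSS = √0.446744 = 0.668.

nominal=20.770 wc=[19.190,22.297] rss=0.668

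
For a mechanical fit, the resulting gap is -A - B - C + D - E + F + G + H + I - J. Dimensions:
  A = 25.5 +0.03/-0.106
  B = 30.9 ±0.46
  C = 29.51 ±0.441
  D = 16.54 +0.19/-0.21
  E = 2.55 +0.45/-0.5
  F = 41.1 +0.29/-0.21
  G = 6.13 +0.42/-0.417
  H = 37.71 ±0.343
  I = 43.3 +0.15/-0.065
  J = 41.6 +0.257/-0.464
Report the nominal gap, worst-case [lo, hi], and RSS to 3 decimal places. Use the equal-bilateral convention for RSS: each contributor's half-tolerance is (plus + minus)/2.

Stack each dimension's contribution:
  -A: nom -25.500 → Σnom=-25.500; wc +0.106/-0.030 → slack +0.106/-0.030; half-tol=0.068, Σhalf²=0.004624
  -B: nom -30.900 → Σnom=-56.400; wc +0.460/-0.460 → slack +0.566/-0.490; half-tol=0.460, Σhalf²=0.216224
  -C: nom -29.510 → Σnom=-85.910; wc +0.441/-0.441 → slack +1.007/-0.931; half-tol=0.441, Σhalf²=0.410705
  +D: nom +16.540 → Σnom=-69.370; wc +0.190/-0.210 → slack +1.197/-1.141; half-tol=0.200, Σhalf²=0.450705
  -E: nom -2.550 → Σnom=-71.920; wc +0.500/-0.450 → slack +1.697/-1.591; half-tol=0.475, Σhalf²=0.676330
  +F: nom +41.100 → Σnom=-30.820; wc +0.290/-0.210 → slack +1.987/-1.801; half-tol=0.250, Σhalf²=0.738830
  +G: nom +6.130 → Σnom=-24.690; wc +0.420/-0.417 → slack +2.407/-2.218; half-tol=0.418, Σhalf²=0.913972
  +H: nom +37.710 → Σnom=13.020; wc +0.343/-0.343 → slack +2.750/-2.561; half-tol=0.343, Σhalf²=1.031621
  +I: nom +43.300 → Σnom=56.320; wc +0.150/-0.065 → slack +2.900/-2.626; half-tol=0.107, Σhalf²=1.043178
  -J: nom -41.600 → Σnom=14.720; wc +0.464/-0.257 → slack +3.364/-2.883; half-tol=0.361, Σhalf²=1.173138
Nominal = 14.720. Worst-case = [14.720 - 2.883, 14.720 + 3.364] = [11.837, 18.084]. RSS = √1.173138 = 1.083.

nominal=14.720 wc=[11.837,18.084] rss=1.083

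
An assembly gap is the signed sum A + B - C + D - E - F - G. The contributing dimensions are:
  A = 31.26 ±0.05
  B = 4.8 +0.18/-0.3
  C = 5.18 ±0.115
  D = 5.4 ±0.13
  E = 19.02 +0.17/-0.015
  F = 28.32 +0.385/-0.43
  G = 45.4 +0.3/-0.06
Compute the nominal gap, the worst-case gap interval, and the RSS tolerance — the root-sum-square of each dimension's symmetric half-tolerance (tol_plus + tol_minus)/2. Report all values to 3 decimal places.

nominal=-56.460 wc=[-57.910,-55.480] rss=0.545

Stack each dimension's contribution:
  +A: nom +31.260 → Σnom=31.260; wc +0.050/-0.050 → slack +0.050/-0.050; half-tol=0.050, Σhalf²=0.002500
  +B: nom +4.800 → Σnom=36.060; wc +0.180/-0.300 → slack +0.230/-0.350; half-tol=0.240, Σhalf²=0.060100
  -C: nom -5.180 → Σnom=30.880; wc +0.115/-0.115 → slack +0.345/-0.465; half-tol=0.115, Σhalf²=0.073325
  +D: nom +5.400 → Σnom=36.280; wc +0.130/-0.130 → slack +0.475/-0.595; half-tol=0.130, Σhalf²=0.090225
  -E: nom -19.020 → Σnom=17.260; wc +0.015/-0.170 → slack +0.490/-0.765; half-tol=0.092, Σhalf²=0.098781
  -F: nom -28.320 → Σnom=-11.060; wc +0.430/-0.385 → slack +0.920/-1.150; half-tol=0.407, Σhalf²=0.264838
  -G: nom -45.400 → Σnom=-56.460; wc +0.060/-0.300 → slack +0.980/-1.450; half-tol=0.180, Σhalf²=0.297237
Nominal = -56.460. Worst-case = [-56.460 - 1.450, -56.460 + 0.980] = [-57.910, -55.480]. RSS = √0.297237 = 0.545.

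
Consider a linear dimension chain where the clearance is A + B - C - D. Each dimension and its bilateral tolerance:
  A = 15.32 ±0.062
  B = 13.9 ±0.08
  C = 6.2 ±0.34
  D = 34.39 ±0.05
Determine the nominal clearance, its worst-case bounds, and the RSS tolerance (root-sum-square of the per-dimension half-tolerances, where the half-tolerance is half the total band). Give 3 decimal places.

nominal=-11.370 wc=[-11.902,-10.838] rss=0.358

Stack each dimension's contribution:
  +A: nom +15.320 → Σnom=15.320; wc +0.062/-0.062 → slack +0.062/-0.062; half-tol=0.062, Σhalf²=0.003844
  +B: nom +13.900 → Σnom=29.220; wc +0.080/-0.080 → slack +0.142/-0.142; half-tol=0.080, Σhalf²=0.010244
  -C: nom -6.200 → Σnom=23.020; wc +0.340/-0.340 → slack +0.482/-0.482; half-tol=0.340, Σhalf²=0.125844
  -D: nom -34.390 → Σnom=-11.370; wc +0.050/-0.050 → slack +0.532/-0.532; half-tol=0.050, Σhalf²=0.128344
Nominal = -11.370. Worst-case = [-11.370 - 0.532, -11.370 + 0.532] = [-11.902, -10.838]. RSS = √0.128344 = 0.358.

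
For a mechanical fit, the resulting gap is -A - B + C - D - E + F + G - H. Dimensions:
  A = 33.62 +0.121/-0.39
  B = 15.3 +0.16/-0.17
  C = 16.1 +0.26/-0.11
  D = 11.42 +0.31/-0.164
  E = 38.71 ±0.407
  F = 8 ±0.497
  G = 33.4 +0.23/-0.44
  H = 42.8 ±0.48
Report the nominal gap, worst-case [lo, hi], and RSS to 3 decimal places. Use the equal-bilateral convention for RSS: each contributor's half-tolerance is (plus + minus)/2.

Stack each dimension's contribution:
  -A: nom -33.620 → Σnom=-33.620; wc +0.390/-0.121 → slack +0.390/-0.121; half-tol=0.256, Σhalf²=0.065280
  -B: nom -15.300 → Σnom=-48.920; wc +0.170/-0.160 → slack +0.560/-0.281; half-tol=0.165, Σhalf²=0.092505
  +C: nom +16.100 → Σnom=-32.820; wc +0.260/-0.110 → slack +0.820/-0.391; half-tol=0.185, Σhalf²=0.126730
  -D: nom -11.420 → Σnom=-44.240; wc +0.164/-0.310 → slack +0.984/-0.701; half-tol=0.237, Σhalf²=0.182899
  -E: nom -38.710 → Σnom=-82.950; wc +0.407/-0.407 → slack +1.391/-1.108; half-tol=0.407, Σhalf²=0.348548
  +F: nom +8.000 → Σnom=-74.950; wc +0.497/-0.497 → slack +1.888/-1.605; half-tol=0.497, Σhalf²=0.595557
  +G: nom +33.400 → Σnom=-41.550; wc +0.230/-0.440 → slack +2.118/-2.045; half-tol=0.335, Σhalf²=0.707782
  -H: nom -42.800 → Σnom=-84.350; wc +0.480/-0.480 → slack +2.598/-2.525; half-tol=0.480, Σhalf²=0.938182
Nominal = -84.350. Worst-case = [-84.350 - 2.525, -84.350 + 2.598] = [-86.875, -81.752]. RSS = √0.938182 = 0.969.

nominal=-84.350 wc=[-86.875,-81.752] rss=0.969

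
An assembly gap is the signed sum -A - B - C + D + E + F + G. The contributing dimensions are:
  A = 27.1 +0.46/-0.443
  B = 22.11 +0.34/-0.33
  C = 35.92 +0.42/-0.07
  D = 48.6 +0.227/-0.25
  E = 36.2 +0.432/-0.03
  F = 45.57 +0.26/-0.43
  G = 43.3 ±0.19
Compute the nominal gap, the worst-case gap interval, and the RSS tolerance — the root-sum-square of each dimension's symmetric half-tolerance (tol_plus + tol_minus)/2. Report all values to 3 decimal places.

Stack each dimension's contribution:
  -A: nom -27.100 → Σnom=-27.100; wc +0.443/-0.460 → slack +0.443/-0.460; half-tol=0.452, Σhalf²=0.203852
  -B: nom -22.110 → Σnom=-49.210; wc +0.330/-0.340 → slack +0.773/-0.800; half-tol=0.335, Σhalf²=0.316077
  -C: nom -35.920 → Σnom=-85.130; wc +0.070/-0.420 → slack +0.843/-1.220; half-tol=0.245, Σhalf²=0.376102
  +D: nom +48.600 → Σnom=-36.530; wc +0.227/-0.250 → slack +1.070/-1.470; half-tol=0.238, Σhalf²=0.432984
  +E: nom +36.200 → Σnom=-0.330; wc +0.432/-0.030 → slack +1.502/-1.500; half-tol=0.231, Σhalf²=0.486345
  +F: nom +45.570 → Σnom=45.240; wc +0.260/-0.430 → slack +1.762/-1.930; half-tol=0.345, Σhalf²=0.605370
  +G: nom +43.300 → Σnom=88.540; wc +0.190/-0.190 → slack +1.952/-2.120; half-tol=0.190, Σhalf²=0.641470
Nominal = 88.540. Worst-case = [88.540 - 2.120, 88.540 + 1.952] = [86.420, 90.492]. RSS = √0.641470 = 0.801.

nominal=88.540 wc=[86.420,90.492] rss=0.801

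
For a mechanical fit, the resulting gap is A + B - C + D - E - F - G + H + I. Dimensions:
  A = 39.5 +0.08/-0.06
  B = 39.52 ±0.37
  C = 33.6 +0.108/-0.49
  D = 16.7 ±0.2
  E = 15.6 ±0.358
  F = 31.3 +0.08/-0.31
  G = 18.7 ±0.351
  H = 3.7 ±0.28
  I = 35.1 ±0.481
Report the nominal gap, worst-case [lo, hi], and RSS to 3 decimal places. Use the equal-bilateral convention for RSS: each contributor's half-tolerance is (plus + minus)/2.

Stack each dimension's contribution:
  +A: nom +39.500 → Σnom=39.500; wc +0.080/-0.060 → slack +0.080/-0.060; half-tol=0.070, Σhalf²=0.004900
  +B: nom +39.520 → Σnom=79.020; wc +0.370/-0.370 → slack +0.450/-0.430; half-tol=0.370, Σhalf²=0.141800
  -C: nom -33.600 → Σnom=45.420; wc +0.490/-0.108 → slack +0.940/-0.538; half-tol=0.299, Σhalf²=0.231201
  +D: nom +16.700 → Σnom=62.120; wc +0.200/-0.200 → slack +1.140/-0.738; half-tol=0.200, Σhalf²=0.271201
  -E: nom -15.600 → Σnom=46.520; wc +0.358/-0.358 → slack +1.498/-1.096; half-tol=0.358, Σhalf²=0.399365
  -F: nom -31.300 → Σnom=15.220; wc +0.310/-0.080 → slack +1.808/-1.176; half-tol=0.195, Σhalf²=0.437390
  -G: nom -18.700 → Σnom=-3.480; wc +0.351/-0.351 → slack +2.159/-1.527; half-tol=0.351, Σhalf²=0.560591
  +H: nom +3.700 → Σnom=0.220; wc +0.280/-0.280 → slack +2.439/-1.807; half-tol=0.280, Σhalf²=0.638991
  +I: nom +35.100 → Σnom=35.320; wc +0.481/-0.481 → slack +2.920/-2.288; half-tol=0.481, Σhalf²=0.870352
Nominal = 35.320. Worst-case = [35.320 - 2.288, 35.320 + 2.920] = [33.032, 38.240]. RSS = √0.870352 = 0.933.

nominal=35.320 wc=[33.032,38.240] rss=0.933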